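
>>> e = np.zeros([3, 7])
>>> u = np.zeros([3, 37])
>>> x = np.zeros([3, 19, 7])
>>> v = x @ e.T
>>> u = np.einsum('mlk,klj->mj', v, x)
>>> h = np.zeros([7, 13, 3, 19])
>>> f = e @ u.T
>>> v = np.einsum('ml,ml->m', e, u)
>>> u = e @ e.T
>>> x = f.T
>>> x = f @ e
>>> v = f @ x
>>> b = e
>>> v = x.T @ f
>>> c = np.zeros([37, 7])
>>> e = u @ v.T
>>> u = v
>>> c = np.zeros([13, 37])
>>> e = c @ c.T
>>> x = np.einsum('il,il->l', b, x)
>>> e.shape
(13, 13)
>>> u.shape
(7, 3)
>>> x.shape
(7,)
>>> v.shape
(7, 3)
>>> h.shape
(7, 13, 3, 19)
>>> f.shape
(3, 3)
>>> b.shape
(3, 7)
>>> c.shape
(13, 37)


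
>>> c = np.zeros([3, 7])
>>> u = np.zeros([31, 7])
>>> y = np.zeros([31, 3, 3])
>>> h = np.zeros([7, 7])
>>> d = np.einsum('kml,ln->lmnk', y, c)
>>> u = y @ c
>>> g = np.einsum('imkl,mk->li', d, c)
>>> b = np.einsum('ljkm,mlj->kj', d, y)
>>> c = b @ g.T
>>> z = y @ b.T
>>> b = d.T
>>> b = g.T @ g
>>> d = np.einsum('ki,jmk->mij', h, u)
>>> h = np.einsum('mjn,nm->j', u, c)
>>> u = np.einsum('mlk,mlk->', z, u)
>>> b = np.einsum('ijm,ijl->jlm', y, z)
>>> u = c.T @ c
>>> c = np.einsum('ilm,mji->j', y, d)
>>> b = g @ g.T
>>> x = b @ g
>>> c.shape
(7,)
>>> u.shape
(31, 31)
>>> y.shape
(31, 3, 3)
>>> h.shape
(3,)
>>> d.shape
(3, 7, 31)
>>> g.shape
(31, 3)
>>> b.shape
(31, 31)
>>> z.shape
(31, 3, 7)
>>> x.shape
(31, 3)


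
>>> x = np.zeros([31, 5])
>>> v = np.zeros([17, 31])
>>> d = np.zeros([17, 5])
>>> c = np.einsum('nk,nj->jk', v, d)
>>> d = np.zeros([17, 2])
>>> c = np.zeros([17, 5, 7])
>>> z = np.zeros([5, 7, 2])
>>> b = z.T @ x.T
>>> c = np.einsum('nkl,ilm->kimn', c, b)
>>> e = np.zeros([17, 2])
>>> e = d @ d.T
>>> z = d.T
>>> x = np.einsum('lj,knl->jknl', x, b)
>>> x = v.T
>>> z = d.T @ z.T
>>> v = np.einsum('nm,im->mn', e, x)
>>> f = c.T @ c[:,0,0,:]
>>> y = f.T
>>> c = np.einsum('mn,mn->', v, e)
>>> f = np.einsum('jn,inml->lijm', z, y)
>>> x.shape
(31, 17)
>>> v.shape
(17, 17)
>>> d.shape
(17, 2)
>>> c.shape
()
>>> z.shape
(2, 2)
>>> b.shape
(2, 7, 31)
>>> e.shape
(17, 17)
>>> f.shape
(17, 17, 2, 31)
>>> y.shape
(17, 2, 31, 17)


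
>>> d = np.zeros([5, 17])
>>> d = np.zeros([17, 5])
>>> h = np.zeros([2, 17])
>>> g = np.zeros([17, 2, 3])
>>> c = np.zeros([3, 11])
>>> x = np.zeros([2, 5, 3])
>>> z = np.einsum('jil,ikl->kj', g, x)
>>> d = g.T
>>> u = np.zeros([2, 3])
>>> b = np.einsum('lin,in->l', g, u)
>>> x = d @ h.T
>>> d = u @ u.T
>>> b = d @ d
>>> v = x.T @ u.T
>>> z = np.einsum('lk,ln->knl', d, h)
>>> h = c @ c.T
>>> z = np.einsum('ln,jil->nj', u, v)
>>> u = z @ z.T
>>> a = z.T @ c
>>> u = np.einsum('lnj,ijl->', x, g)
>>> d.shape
(2, 2)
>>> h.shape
(3, 3)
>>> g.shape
(17, 2, 3)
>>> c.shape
(3, 11)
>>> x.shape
(3, 2, 2)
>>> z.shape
(3, 2)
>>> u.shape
()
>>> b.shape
(2, 2)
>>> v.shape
(2, 2, 2)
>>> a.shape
(2, 11)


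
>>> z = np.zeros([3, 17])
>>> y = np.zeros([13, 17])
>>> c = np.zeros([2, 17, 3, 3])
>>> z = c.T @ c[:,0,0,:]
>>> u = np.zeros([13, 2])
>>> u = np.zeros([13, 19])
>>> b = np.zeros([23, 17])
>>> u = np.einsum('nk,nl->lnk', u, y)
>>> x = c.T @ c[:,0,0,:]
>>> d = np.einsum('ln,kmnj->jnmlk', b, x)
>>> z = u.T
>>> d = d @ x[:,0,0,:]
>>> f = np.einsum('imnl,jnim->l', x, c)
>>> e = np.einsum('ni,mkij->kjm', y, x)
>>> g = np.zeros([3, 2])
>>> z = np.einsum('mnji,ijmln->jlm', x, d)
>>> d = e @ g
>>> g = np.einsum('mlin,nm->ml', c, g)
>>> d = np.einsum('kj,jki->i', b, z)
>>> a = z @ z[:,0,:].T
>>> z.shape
(17, 23, 3)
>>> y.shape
(13, 17)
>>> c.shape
(2, 17, 3, 3)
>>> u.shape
(17, 13, 19)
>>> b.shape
(23, 17)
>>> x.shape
(3, 3, 17, 3)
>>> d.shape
(3,)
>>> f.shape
(3,)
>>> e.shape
(3, 3, 3)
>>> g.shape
(2, 17)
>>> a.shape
(17, 23, 17)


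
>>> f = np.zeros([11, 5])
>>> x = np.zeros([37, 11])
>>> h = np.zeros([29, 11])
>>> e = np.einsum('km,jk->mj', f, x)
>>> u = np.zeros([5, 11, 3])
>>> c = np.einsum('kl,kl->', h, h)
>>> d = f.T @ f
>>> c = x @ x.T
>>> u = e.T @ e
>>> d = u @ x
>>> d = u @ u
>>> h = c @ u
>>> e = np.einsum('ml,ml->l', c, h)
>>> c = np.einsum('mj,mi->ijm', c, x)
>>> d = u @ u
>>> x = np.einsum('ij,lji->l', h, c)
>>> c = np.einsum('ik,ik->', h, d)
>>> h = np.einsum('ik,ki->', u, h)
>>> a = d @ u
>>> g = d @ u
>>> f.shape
(11, 5)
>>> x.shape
(11,)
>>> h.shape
()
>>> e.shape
(37,)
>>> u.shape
(37, 37)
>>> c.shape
()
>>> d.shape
(37, 37)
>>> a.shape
(37, 37)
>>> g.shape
(37, 37)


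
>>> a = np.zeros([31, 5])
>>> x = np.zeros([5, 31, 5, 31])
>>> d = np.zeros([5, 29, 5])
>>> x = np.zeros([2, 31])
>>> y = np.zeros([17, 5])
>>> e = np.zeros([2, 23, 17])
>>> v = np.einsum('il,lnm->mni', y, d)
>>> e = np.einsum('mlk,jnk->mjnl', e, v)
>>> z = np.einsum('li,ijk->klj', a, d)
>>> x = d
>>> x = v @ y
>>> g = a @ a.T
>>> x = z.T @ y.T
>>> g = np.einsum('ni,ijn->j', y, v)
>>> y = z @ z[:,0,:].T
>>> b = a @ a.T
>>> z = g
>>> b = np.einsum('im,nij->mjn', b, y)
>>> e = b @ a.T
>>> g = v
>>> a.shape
(31, 5)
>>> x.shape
(29, 31, 17)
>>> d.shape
(5, 29, 5)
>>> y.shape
(5, 31, 5)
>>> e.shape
(31, 5, 31)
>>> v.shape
(5, 29, 17)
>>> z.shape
(29,)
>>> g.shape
(5, 29, 17)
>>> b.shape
(31, 5, 5)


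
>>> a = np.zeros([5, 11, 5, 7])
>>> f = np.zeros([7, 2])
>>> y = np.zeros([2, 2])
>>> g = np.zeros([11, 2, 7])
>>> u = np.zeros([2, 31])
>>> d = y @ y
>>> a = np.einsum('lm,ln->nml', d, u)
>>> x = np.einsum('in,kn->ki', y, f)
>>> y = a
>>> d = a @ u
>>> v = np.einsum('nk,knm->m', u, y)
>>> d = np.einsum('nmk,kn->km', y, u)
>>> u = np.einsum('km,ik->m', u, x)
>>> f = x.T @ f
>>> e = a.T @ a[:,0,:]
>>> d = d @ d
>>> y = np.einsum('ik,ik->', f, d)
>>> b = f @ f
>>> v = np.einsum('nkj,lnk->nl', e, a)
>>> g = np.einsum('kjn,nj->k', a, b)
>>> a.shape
(31, 2, 2)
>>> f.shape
(2, 2)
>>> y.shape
()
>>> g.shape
(31,)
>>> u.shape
(31,)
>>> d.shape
(2, 2)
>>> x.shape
(7, 2)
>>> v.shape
(2, 31)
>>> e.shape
(2, 2, 2)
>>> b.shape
(2, 2)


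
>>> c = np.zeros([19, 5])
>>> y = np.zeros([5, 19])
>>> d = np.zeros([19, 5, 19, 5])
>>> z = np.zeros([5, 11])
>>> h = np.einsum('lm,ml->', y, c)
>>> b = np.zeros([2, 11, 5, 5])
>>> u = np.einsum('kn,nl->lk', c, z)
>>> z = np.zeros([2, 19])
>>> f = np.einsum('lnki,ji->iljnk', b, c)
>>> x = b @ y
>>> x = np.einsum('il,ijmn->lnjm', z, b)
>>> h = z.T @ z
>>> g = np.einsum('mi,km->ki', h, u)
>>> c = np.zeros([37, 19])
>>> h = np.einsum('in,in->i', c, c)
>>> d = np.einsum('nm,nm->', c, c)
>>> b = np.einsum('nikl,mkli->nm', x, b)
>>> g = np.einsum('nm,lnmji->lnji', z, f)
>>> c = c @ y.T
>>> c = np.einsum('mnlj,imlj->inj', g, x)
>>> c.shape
(19, 2, 5)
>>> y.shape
(5, 19)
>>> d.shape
()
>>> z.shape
(2, 19)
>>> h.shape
(37,)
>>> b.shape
(19, 2)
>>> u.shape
(11, 19)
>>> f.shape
(5, 2, 19, 11, 5)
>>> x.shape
(19, 5, 11, 5)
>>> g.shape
(5, 2, 11, 5)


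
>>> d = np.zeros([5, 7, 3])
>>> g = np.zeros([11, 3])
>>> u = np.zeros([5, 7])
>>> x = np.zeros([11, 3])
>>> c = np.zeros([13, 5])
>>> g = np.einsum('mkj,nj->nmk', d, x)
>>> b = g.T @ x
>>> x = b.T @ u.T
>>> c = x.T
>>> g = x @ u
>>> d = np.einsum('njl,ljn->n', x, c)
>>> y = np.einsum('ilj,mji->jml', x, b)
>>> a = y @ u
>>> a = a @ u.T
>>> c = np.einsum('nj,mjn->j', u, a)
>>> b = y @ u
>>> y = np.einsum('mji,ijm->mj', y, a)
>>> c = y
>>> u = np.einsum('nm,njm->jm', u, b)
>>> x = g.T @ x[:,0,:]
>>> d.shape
(3,)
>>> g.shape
(3, 5, 7)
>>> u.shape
(7, 7)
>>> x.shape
(7, 5, 5)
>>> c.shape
(5, 7)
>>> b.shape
(5, 7, 7)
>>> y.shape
(5, 7)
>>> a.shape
(5, 7, 5)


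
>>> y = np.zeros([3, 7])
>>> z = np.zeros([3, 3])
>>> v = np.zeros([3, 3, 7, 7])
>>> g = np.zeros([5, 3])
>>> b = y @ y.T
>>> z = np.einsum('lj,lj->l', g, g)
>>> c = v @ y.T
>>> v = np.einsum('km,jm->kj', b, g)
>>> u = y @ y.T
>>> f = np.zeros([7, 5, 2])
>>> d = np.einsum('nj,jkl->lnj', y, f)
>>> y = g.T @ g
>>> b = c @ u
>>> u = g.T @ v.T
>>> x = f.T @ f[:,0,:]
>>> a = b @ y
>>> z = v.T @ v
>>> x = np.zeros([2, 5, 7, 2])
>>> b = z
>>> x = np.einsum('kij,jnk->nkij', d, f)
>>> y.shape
(3, 3)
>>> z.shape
(5, 5)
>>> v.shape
(3, 5)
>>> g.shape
(5, 3)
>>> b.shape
(5, 5)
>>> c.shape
(3, 3, 7, 3)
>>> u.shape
(3, 3)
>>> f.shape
(7, 5, 2)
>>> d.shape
(2, 3, 7)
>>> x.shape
(5, 2, 3, 7)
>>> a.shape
(3, 3, 7, 3)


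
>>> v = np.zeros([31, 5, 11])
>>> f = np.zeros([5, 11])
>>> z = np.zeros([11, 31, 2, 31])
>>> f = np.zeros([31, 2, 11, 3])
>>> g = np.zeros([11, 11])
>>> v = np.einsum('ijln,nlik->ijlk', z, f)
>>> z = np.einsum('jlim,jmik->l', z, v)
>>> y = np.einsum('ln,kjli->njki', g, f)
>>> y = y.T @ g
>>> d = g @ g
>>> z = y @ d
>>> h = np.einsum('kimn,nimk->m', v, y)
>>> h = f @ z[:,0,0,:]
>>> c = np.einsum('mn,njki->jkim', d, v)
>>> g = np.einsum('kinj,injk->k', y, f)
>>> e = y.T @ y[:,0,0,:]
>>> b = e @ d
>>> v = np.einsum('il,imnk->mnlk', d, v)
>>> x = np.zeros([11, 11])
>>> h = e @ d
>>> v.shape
(31, 2, 11, 3)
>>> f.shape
(31, 2, 11, 3)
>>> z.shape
(3, 31, 2, 11)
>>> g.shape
(3,)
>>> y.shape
(3, 31, 2, 11)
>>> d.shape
(11, 11)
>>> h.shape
(11, 2, 31, 11)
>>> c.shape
(31, 2, 3, 11)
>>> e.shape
(11, 2, 31, 11)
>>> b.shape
(11, 2, 31, 11)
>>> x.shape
(11, 11)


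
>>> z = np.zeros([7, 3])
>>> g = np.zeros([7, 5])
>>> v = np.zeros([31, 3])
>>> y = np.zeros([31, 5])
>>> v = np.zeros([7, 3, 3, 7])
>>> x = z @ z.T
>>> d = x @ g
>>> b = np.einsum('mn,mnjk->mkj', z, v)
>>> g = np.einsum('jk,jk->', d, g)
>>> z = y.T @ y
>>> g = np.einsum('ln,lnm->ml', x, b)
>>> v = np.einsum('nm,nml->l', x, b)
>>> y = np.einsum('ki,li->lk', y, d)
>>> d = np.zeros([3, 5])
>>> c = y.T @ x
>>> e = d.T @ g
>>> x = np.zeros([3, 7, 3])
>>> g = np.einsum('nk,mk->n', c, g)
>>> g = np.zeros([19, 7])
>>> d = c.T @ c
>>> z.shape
(5, 5)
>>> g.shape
(19, 7)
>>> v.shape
(3,)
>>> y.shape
(7, 31)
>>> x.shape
(3, 7, 3)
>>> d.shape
(7, 7)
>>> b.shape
(7, 7, 3)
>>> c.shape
(31, 7)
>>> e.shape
(5, 7)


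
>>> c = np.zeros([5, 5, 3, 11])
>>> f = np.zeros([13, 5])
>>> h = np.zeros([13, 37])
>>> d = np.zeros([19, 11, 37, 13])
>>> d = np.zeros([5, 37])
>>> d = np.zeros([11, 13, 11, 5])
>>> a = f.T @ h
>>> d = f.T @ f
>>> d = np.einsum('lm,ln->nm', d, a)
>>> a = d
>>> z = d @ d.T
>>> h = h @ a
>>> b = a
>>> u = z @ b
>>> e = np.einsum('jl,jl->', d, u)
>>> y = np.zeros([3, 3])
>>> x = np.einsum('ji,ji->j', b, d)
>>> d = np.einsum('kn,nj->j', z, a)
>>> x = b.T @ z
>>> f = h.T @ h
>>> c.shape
(5, 5, 3, 11)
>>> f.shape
(5, 5)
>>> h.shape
(13, 5)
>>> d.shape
(5,)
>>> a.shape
(37, 5)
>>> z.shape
(37, 37)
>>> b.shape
(37, 5)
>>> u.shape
(37, 5)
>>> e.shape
()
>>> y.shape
(3, 3)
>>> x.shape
(5, 37)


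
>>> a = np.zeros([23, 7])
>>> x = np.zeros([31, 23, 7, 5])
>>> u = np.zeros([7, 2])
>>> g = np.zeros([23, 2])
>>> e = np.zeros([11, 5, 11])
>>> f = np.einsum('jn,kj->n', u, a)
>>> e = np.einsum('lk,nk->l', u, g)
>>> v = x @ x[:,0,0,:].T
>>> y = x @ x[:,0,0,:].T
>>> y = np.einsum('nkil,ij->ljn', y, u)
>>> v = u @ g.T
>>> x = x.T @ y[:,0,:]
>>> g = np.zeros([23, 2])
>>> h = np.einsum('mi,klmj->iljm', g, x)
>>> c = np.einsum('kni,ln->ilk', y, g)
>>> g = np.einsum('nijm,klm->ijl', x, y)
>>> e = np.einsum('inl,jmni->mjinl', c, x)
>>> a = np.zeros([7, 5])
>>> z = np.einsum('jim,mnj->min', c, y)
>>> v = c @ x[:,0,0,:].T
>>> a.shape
(7, 5)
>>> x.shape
(5, 7, 23, 31)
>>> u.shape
(7, 2)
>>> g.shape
(7, 23, 2)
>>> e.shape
(7, 5, 31, 23, 31)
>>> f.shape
(2,)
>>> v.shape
(31, 23, 5)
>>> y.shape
(31, 2, 31)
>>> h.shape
(2, 7, 31, 23)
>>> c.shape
(31, 23, 31)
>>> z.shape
(31, 23, 2)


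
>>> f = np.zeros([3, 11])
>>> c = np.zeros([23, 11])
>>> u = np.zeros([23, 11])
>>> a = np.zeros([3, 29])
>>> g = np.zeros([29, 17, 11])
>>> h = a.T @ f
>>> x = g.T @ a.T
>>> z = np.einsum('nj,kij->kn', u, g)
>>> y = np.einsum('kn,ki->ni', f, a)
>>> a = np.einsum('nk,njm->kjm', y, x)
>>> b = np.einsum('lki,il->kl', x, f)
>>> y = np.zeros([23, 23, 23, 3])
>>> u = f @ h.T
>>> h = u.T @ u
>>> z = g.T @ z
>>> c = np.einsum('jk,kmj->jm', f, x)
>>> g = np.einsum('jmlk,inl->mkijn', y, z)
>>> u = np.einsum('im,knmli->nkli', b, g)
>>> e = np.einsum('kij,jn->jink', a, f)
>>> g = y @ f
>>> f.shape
(3, 11)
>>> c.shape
(3, 17)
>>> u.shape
(3, 23, 23, 17)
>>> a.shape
(29, 17, 3)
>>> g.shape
(23, 23, 23, 11)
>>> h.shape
(29, 29)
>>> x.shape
(11, 17, 3)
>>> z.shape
(11, 17, 23)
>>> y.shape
(23, 23, 23, 3)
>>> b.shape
(17, 11)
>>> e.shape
(3, 17, 11, 29)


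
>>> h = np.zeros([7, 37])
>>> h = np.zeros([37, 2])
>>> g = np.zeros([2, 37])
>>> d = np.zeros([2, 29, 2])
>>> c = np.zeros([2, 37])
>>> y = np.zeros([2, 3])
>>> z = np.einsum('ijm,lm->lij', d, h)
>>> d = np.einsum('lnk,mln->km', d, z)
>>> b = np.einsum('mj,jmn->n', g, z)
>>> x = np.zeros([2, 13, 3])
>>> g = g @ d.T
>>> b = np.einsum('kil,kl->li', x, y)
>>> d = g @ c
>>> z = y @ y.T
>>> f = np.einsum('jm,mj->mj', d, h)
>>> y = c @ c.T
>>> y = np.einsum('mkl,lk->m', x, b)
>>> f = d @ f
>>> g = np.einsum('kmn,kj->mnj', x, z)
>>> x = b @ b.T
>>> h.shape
(37, 2)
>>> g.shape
(13, 3, 2)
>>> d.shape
(2, 37)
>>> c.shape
(2, 37)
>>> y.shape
(2,)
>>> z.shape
(2, 2)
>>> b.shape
(3, 13)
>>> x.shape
(3, 3)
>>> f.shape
(2, 2)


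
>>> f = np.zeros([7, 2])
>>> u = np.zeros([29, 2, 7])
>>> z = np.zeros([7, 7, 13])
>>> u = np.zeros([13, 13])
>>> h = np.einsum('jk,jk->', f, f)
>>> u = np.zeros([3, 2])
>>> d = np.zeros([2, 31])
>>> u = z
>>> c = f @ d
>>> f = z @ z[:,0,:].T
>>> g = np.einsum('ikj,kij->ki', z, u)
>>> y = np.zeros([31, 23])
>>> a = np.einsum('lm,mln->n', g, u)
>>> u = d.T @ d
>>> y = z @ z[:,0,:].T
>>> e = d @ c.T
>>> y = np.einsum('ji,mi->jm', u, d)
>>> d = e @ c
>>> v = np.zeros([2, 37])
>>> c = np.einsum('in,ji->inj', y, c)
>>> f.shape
(7, 7, 7)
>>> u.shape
(31, 31)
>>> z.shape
(7, 7, 13)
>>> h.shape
()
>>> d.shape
(2, 31)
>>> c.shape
(31, 2, 7)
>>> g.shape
(7, 7)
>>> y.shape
(31, 2)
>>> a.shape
(13,)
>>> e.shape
(2, 7)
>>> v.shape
(2, 37)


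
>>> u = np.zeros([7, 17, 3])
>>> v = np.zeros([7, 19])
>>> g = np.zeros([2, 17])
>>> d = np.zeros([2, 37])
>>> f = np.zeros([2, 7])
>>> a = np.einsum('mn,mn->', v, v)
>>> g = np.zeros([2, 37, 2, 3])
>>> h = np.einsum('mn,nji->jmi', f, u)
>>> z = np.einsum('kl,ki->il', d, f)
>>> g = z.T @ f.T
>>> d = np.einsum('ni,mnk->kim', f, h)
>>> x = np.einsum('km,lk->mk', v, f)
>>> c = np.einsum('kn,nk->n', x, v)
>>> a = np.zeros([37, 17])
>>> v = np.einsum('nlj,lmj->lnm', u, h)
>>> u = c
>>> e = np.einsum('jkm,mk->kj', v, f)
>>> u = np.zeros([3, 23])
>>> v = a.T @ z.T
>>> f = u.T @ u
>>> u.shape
(3, 23)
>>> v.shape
(17, 7)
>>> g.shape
(37, 2)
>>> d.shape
(3, 7, 17)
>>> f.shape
(23, 23)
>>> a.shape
(37, 17)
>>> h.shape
(17, 2, 3)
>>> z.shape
(7, 37)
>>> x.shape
(19, 7)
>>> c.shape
(7,)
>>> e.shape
(7, 17)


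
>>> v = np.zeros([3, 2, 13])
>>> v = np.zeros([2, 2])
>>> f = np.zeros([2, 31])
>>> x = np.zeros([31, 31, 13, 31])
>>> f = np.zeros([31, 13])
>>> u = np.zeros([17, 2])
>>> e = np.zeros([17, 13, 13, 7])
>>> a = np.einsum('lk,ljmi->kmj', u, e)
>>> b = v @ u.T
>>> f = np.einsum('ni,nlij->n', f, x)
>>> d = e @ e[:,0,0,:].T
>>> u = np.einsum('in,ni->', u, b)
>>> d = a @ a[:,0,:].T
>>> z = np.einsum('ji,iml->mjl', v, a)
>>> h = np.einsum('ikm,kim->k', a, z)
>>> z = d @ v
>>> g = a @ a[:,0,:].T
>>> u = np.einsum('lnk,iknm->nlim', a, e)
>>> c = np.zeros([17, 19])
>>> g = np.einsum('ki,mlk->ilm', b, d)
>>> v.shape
(2, 2)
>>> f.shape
(31,)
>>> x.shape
(31, 31, 13, 31)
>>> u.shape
(13, 2, 17, 7)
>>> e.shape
(17, 13, 13, 7)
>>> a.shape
(2, 13, 13)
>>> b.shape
(2, 17)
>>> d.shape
(2, 13, 2)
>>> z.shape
(2, 13, 2)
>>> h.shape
(13,)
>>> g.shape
(17, 13, 2)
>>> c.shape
(17, 19)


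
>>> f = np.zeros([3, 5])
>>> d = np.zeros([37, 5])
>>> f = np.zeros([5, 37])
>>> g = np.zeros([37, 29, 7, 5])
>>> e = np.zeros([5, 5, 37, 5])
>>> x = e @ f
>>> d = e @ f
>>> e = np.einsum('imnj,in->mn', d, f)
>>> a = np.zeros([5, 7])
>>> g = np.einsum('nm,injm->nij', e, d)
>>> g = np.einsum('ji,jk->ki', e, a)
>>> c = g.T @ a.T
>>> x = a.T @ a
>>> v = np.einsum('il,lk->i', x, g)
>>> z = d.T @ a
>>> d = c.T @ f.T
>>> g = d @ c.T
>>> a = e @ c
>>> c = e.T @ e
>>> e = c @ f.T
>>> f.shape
(5, 37)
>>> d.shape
(5, 5)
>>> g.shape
(5, 37)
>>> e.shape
(37, 5)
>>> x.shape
(7, 7)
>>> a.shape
(5, 5)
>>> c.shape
(37, 37)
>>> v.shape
(7,)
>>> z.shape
(37, 37, 5, 7)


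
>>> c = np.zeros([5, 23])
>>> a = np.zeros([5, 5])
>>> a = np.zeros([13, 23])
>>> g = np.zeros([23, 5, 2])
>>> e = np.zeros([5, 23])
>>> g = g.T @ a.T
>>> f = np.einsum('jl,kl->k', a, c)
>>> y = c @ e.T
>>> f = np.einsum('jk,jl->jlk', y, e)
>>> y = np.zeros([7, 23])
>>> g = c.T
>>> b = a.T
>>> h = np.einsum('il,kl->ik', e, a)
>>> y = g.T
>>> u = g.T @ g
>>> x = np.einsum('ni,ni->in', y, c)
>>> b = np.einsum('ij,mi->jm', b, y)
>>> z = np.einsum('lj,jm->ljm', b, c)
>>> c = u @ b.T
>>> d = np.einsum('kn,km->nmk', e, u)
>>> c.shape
(5, 13)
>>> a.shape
(13, 23)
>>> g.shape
(23, 5)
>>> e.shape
(5, 23)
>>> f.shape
(5, 23, 5)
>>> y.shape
(5, 23)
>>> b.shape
(13, 5)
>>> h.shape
(5, 13)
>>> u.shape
(5, 5)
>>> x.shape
(23, 5)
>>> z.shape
(13, 5, 23)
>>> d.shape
(23, 5, 5)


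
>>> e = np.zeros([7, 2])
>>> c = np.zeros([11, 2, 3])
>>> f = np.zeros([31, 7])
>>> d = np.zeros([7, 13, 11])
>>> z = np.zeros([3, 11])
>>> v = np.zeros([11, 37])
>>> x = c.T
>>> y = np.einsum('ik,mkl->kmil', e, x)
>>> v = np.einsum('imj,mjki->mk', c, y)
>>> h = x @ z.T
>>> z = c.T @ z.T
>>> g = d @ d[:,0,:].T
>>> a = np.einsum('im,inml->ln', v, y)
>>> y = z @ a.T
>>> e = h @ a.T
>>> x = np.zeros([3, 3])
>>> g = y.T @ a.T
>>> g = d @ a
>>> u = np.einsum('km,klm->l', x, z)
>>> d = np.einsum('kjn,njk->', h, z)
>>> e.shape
(3, 2, 11)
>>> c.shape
(11, 2, 3)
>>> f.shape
(31, 7)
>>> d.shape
()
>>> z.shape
(3, 2, 3)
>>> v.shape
(2, 7)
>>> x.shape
(3, 3)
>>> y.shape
(3, 2, 11)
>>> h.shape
(3, 2, 3)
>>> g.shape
(7, 13, 3)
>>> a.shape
(11, 3)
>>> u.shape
(2,)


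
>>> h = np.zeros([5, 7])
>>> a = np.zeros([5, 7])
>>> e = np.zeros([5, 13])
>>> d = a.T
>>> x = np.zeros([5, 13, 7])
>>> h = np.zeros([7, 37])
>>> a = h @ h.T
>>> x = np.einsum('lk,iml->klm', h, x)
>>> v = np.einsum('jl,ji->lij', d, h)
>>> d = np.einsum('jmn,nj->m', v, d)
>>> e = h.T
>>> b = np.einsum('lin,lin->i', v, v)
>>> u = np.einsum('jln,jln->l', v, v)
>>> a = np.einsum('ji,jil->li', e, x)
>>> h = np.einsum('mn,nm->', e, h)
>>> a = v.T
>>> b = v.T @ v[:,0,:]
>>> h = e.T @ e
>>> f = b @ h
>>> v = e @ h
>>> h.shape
(7, 7)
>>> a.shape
(7, 37, 5)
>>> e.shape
(37, 7)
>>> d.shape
(37,)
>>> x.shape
(37, 7, 13)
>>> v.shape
(37, 7)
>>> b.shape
(7, 37, 7)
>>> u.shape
(37,)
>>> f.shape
(7, 37, 7)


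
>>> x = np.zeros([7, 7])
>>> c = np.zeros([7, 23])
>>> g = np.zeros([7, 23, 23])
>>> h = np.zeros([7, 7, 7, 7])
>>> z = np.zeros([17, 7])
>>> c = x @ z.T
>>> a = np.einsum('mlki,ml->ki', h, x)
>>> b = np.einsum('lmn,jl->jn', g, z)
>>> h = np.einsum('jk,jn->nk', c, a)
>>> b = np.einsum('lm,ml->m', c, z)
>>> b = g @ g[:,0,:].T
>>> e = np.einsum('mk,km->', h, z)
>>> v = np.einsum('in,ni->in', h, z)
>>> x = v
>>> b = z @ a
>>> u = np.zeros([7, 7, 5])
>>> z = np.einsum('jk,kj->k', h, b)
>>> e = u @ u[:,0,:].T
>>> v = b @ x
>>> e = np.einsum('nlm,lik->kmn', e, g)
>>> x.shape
(7, 17)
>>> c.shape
(7, 17)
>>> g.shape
(7, 23, 23)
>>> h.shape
(7, 17)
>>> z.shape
(17,)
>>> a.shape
(7, 7)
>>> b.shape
(17, 7)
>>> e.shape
(23, 7, 7)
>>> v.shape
(17, 17)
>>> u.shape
(7, 7, 5)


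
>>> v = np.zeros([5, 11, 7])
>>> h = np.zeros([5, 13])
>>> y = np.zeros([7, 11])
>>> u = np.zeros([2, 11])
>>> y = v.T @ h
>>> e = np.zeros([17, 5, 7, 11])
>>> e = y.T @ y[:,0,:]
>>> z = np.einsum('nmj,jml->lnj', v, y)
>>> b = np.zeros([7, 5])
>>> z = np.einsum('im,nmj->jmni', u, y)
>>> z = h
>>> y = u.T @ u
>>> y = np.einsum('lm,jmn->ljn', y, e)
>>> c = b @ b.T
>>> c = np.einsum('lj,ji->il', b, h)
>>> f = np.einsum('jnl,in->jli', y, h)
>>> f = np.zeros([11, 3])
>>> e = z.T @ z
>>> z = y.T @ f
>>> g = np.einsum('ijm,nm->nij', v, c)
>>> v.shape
(5, 11, 7)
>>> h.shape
(5, 13)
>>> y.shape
(11, 13, 13)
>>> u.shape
(2, 11)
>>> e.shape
(13, 13)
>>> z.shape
(13, 13, 3)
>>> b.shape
(7, 5)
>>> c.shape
(13, 7)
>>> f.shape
(11, 3)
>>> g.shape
(13, 5, 11)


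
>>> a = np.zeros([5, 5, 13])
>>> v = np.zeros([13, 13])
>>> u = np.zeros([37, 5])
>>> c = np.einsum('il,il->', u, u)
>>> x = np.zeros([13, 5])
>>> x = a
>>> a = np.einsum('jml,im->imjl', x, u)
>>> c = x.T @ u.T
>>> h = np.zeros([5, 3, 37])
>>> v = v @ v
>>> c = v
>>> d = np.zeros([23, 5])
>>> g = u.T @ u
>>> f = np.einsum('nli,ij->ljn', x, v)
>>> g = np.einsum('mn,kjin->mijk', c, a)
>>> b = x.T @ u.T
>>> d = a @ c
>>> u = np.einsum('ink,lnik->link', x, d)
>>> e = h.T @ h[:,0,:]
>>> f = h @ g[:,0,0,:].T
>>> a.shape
(37, 5, 5, 13)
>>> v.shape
(13, 13)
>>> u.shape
(37, 5, 5, 13)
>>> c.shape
(13, 13)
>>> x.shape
(5, 5, 13)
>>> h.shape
(5, 3, 37)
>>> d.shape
(37, 5, 5, 13)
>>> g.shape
(13, 5, 5, 37)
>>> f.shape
(5, 3, 13)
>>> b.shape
(13, 5, 37)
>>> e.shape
(37, 3, 37)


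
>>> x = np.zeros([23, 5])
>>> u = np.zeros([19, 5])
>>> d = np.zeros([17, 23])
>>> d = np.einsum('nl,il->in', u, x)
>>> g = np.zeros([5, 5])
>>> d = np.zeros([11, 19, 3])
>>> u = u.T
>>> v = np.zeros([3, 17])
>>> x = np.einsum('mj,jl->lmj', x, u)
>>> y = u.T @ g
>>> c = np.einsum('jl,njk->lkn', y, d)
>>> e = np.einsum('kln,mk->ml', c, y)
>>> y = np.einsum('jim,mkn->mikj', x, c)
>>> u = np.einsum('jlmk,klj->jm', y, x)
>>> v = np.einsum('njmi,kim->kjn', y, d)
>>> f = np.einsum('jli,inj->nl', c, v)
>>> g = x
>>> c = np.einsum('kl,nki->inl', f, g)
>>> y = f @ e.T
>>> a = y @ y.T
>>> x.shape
(19, 23, 5)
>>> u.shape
(5, 3)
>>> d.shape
(11, 19, 3)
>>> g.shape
(19, 23, 5)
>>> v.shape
(11, 23, 5)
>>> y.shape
(23, 19)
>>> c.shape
(5, 19, 3)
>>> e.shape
(19, 3)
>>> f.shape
(23, 3)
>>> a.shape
(23, 23)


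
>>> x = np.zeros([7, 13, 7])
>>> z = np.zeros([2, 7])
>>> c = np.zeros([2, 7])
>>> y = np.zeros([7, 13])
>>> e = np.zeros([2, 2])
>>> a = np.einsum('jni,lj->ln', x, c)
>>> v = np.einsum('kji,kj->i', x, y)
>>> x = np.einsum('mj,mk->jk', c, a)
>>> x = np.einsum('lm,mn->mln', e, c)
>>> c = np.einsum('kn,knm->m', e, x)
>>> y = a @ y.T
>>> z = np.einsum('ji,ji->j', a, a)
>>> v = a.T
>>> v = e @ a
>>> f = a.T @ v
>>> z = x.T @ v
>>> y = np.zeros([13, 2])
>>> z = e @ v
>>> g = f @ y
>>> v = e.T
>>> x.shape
(2, 2, 7)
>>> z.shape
(2, 13)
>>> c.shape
(7,)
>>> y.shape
(13, 2)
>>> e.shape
(2, 2)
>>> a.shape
(2, 13)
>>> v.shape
(2, 2)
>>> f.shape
(13, 13)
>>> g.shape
(13, 2)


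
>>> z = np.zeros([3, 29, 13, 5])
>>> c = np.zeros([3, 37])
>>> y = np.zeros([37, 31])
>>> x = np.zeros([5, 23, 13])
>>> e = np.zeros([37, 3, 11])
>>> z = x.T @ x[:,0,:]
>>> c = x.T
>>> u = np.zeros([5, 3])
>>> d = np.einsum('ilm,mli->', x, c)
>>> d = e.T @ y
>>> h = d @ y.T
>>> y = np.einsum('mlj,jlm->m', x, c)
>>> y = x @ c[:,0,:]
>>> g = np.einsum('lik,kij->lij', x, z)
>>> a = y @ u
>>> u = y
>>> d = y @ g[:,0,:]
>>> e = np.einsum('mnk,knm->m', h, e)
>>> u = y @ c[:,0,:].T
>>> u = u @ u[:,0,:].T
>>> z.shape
(13, 23, 13)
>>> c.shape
(13, 23, 5)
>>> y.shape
(5, 23, 5)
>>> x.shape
(5, 23, 13)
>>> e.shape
(11,)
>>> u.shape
(5, 23, 5)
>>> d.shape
(5, 23, 13)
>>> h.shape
(11, 3, 37)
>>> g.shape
(5, 23, 13)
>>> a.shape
(5, 23, 3)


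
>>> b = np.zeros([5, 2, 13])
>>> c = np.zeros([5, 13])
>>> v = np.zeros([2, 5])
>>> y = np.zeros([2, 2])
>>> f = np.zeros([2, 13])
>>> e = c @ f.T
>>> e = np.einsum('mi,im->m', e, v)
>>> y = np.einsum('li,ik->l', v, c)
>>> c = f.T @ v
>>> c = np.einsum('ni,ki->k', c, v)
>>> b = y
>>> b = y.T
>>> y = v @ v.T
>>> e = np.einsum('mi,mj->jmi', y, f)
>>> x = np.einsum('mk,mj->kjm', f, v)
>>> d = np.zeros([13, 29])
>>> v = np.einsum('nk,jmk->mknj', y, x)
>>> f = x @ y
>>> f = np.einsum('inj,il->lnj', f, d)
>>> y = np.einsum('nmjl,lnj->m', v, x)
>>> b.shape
(2,)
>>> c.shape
(2,)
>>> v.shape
(5, 2, 2, 13)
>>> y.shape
(2,)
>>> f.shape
(29, 5, 2)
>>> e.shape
(13, 2, 2)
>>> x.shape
(13, 5, 2)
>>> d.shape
(13, 29)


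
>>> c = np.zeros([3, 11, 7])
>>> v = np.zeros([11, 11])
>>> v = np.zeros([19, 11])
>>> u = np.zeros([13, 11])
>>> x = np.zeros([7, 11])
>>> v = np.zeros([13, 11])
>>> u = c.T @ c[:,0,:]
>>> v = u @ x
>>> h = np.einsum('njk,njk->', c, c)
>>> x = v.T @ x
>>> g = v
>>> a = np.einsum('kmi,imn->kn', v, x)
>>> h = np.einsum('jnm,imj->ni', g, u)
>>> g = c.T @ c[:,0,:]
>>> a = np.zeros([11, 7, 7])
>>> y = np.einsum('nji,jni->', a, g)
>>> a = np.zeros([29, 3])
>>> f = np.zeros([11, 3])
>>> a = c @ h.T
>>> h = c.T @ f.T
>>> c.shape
(3, 11, 7)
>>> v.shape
(7, 11, 11)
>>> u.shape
(7, 11, 7)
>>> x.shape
(11, 11, 11)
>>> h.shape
(7, 11, 11)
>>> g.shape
(7, 11, 7)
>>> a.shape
(3, 11, 11)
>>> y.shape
()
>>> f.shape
(11, 3)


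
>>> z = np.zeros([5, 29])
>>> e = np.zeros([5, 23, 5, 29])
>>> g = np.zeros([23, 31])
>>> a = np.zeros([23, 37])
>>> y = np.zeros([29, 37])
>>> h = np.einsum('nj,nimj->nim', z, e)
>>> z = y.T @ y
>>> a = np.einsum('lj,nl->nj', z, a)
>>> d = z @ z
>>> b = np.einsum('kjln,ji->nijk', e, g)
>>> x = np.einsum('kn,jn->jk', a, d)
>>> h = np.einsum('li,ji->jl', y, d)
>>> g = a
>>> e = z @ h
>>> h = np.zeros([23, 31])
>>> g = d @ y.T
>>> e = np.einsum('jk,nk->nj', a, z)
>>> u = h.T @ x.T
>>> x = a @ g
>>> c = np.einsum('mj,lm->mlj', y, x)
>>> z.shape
(37, 37)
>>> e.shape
(37, 23)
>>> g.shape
(37, 29)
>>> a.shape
(23, 37)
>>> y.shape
(29, 37)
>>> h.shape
(23, 31)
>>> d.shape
(37, 37)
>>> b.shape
(29, 31, 23, 5)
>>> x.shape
(23, 29)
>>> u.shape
(31, 37)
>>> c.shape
(29, 23, 37)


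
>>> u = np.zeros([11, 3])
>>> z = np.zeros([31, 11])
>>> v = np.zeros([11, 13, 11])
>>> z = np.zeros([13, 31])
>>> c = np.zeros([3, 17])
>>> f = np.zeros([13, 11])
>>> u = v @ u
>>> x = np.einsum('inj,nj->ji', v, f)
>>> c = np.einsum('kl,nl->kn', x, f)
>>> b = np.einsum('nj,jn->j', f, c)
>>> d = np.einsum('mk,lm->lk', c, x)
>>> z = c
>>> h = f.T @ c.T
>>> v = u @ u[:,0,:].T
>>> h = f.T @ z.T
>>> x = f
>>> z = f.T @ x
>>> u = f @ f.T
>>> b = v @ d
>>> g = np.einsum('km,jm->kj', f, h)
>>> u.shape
(13, 13)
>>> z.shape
(11, 11)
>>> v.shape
(11, 13, 11)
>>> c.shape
(11, 13)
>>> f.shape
(13, 11)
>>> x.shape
(13, 11)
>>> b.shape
(11, 13, 13)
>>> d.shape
(11, 13)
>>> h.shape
(11, 11)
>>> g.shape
(13, 11)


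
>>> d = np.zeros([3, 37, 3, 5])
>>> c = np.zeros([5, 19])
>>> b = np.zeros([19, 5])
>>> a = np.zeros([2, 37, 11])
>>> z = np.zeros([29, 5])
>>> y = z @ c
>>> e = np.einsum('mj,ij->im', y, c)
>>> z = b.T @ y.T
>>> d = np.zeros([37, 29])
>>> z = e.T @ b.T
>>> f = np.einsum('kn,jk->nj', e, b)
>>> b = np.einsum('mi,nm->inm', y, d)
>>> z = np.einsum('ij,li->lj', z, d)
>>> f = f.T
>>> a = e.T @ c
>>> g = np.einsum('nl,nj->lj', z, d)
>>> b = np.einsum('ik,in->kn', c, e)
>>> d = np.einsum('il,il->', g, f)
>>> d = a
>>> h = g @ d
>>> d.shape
(29, 19)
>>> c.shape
(5, 19)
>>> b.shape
(19, 29)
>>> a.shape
(29, 19)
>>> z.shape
(37, 19)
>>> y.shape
(29, 19)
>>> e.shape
(5, 29)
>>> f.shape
(19, 29)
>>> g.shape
(19, 29)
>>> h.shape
(19, 19)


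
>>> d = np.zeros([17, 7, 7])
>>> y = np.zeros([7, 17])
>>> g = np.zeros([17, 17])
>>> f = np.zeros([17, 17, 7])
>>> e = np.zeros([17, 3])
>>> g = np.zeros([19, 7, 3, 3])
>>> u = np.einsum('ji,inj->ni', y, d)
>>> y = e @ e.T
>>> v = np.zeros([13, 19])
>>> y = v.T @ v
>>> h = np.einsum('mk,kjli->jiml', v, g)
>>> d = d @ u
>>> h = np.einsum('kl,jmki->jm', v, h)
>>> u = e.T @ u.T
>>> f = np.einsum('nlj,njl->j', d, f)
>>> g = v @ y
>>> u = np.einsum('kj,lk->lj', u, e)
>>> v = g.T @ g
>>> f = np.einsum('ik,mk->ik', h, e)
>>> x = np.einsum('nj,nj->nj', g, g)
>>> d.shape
(17, 7, 17)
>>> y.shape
(19, 19)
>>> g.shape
(13, 19)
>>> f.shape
(7, 3)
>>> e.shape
(17, 3)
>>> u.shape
(17, 7)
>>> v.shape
(19, 19)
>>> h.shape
(7, 3)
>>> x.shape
(13, 19)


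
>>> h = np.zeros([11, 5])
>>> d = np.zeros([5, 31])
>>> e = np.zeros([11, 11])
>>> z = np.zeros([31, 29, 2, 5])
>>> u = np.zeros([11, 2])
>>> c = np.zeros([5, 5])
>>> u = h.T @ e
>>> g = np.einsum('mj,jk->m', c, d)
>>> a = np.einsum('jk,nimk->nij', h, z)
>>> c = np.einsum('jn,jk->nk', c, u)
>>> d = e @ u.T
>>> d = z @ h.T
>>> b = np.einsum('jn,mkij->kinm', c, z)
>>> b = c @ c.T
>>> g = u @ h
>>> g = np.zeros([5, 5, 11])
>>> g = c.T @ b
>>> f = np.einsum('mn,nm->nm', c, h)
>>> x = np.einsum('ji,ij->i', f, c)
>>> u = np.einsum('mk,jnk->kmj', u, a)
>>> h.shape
(11, 5)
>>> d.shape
(31, 29, 2, 11)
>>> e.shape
(11, 11)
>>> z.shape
(31, 29, 2, 5)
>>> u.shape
(11, 5, 31)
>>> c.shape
(5, 11)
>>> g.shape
(11, 5)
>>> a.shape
(31, 29, 11)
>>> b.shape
(5, 5)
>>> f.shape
(11, 5)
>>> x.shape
(5,)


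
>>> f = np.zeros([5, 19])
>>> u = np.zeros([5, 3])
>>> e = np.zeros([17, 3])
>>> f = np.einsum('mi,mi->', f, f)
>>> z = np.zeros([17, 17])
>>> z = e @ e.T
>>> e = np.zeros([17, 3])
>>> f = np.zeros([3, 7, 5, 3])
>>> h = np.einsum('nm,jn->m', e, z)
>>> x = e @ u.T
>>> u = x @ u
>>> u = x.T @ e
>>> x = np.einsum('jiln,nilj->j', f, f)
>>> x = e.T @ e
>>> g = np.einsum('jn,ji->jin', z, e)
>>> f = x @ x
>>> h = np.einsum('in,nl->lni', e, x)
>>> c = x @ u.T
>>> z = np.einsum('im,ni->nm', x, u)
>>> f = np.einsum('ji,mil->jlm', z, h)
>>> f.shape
(5, 17, 3)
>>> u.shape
(5, 3)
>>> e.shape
(17, 3)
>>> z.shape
(5, 3)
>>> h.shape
(3, 3, 17)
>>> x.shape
(3, 3)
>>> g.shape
(17, 3, 17)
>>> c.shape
(3, 5)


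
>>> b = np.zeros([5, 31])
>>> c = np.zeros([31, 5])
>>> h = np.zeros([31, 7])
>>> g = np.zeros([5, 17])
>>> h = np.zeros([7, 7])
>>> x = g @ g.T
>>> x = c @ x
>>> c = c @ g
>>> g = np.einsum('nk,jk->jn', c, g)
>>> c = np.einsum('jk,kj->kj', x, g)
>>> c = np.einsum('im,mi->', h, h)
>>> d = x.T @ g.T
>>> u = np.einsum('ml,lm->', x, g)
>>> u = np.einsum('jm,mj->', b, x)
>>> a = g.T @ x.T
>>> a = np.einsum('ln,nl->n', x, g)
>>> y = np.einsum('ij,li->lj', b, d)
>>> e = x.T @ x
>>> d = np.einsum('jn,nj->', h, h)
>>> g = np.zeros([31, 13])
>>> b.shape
(5, 31)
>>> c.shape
()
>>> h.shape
(7, 7)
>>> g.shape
(31, 13)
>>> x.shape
(31, 5)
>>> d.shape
()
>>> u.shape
()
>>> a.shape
(5,)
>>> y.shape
(5, 31)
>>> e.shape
(5, 5)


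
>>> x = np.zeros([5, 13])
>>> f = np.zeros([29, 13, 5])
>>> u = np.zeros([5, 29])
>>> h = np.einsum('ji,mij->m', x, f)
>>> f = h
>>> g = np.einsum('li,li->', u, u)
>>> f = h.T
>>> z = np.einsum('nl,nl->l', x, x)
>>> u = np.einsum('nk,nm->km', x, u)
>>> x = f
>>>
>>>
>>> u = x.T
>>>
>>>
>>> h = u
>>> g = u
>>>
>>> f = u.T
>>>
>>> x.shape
(29,)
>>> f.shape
(29,)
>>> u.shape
(29,)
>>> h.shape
(29,)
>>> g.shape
(29,)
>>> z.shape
(13,)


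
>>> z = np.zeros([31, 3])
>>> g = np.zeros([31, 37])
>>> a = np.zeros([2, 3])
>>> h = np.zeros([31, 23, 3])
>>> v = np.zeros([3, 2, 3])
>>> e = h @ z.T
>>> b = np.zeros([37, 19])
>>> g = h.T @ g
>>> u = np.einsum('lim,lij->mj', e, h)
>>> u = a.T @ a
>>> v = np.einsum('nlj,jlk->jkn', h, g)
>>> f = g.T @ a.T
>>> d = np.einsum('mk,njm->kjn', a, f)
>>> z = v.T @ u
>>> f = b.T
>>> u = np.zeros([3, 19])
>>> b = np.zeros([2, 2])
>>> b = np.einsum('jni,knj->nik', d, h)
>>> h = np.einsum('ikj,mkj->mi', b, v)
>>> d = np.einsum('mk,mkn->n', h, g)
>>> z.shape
(31, 37, 3)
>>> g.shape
(3, 23, 37)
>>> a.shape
(2, 3)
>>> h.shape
(3, 23)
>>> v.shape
(3, 37, 31)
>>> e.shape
(31, 23, 31)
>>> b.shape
(23, 37, 31)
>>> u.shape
(3, 19)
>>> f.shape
(19, 37)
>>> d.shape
(37,)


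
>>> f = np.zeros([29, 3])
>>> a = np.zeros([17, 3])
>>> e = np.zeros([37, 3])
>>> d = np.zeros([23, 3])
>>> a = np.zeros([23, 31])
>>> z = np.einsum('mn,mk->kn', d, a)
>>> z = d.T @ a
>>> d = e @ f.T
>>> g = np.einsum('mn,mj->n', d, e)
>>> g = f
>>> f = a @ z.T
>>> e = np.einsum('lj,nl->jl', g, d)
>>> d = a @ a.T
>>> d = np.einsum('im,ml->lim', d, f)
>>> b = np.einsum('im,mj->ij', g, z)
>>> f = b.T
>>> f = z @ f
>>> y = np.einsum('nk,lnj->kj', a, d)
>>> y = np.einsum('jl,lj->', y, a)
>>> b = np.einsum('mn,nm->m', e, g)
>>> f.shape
(3, 29)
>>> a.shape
(23, 31)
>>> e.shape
(3, 29)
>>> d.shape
(3, 23, 23)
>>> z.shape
(3, 31)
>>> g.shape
(29, 3)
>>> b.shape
(3,)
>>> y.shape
()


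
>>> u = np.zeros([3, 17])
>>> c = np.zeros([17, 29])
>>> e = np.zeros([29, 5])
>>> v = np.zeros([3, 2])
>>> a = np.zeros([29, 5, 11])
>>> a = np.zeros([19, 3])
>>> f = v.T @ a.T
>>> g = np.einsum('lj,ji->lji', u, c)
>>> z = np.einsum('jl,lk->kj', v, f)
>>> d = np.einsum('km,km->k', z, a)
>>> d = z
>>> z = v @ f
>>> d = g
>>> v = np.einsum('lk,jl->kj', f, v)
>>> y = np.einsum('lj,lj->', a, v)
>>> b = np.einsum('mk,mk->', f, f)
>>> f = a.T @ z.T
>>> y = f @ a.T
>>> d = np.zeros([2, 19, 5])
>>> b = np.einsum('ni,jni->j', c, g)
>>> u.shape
(3, 17)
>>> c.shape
(17, 29)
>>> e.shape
(29, 5)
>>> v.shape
(19, 3)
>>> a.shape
(19, 3)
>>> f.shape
(3, 3)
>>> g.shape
(3, 17, 29)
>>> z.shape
(3, 19)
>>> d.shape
(2, 19, 5)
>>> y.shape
(3, 19)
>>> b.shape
(3,)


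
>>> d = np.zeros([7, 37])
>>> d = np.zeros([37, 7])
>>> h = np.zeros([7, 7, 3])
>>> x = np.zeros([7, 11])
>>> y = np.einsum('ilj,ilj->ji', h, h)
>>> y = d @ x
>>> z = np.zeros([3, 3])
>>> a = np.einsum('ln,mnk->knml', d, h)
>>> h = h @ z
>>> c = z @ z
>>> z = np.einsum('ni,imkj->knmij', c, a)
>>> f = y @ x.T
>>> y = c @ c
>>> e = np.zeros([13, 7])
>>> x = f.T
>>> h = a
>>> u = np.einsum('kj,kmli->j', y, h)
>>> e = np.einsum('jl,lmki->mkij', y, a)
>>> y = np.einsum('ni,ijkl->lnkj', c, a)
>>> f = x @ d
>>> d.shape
(37, 7)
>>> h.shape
(3, 7, 7, 37)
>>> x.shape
(7, 37)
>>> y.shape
(37, 3, 7, 7)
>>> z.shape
(7, 3, 7, 3, 37)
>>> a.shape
(3, 7, 7, 37)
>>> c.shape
(3, 3)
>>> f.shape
(7, 7)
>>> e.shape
(7, 7, 37, 3)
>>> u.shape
(3,)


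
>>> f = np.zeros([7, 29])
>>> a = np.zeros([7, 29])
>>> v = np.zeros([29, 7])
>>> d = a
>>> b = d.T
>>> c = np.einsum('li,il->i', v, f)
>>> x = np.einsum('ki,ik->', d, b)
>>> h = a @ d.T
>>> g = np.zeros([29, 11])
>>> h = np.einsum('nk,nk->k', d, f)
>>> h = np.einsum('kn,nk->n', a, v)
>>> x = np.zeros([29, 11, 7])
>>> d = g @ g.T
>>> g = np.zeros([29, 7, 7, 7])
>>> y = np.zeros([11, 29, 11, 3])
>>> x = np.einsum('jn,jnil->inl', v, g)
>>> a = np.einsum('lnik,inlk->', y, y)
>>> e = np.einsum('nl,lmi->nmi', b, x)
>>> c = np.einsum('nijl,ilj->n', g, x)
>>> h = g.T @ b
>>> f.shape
(7, 29)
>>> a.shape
()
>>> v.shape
(29, 7)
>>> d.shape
(29, 29)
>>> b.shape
(29, 7)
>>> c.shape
(29,)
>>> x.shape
(7, 7, 7)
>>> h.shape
(7, 7, 7, 7)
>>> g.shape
(29, 7, 7, 7)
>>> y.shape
(11, 29, 11, 3)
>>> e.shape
(29, 7, 7)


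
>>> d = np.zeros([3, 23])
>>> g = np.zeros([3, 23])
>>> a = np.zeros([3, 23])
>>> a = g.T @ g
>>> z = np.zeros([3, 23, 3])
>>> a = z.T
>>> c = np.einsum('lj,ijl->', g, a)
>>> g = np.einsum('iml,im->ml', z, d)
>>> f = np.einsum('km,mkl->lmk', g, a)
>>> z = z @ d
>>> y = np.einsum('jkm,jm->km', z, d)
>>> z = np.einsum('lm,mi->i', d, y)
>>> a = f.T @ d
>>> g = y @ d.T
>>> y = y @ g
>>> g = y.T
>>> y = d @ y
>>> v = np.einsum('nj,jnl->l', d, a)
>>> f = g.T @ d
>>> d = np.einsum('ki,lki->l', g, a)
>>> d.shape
(23,)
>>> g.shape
(3, 23)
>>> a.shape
(23, 3, 23)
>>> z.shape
(23,)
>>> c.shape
()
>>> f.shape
(23, 23)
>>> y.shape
(3, 3)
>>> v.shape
(23,)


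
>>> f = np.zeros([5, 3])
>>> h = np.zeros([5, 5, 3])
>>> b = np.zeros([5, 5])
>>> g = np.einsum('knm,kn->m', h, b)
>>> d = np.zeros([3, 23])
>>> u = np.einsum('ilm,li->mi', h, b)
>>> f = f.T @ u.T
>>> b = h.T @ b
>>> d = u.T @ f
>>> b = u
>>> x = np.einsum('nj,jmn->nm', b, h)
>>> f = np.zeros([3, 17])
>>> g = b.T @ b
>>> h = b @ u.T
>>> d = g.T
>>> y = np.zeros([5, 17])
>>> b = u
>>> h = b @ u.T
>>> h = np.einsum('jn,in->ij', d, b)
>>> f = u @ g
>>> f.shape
(3, 5)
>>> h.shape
(3, 5)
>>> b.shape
(3, 5)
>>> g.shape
(5, 5)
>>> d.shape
(5, 5)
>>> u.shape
(3, 5)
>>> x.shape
(3, 5)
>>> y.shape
(5, 17)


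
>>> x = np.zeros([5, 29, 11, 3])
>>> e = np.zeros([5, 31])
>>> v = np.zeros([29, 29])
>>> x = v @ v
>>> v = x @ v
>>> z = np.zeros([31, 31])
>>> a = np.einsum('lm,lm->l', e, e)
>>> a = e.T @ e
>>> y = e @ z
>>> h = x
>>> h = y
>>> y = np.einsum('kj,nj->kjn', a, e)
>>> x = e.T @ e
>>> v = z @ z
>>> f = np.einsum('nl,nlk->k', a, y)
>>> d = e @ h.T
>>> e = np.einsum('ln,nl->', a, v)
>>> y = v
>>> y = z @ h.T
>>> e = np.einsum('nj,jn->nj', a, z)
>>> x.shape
(31, 31)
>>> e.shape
(31, 31)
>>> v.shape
(31, 31)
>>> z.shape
(31, 31)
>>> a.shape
(31, 31)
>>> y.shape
(31, 5)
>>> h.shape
(5, 31)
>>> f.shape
(5,)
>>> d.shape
(5, 5)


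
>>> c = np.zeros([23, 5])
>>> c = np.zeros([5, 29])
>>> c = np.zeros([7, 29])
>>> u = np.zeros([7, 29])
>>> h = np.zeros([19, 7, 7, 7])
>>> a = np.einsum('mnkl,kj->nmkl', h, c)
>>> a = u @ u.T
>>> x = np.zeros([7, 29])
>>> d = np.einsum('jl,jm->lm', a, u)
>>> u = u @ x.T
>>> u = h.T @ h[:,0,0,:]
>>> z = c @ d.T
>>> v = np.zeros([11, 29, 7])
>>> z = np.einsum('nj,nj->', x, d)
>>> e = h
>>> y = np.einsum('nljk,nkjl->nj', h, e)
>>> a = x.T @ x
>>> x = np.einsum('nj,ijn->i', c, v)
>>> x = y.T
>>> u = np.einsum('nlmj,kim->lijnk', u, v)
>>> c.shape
(7, 29)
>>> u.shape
(7, 29, 7, 7, 11)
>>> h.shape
(19, 7, 7, 7)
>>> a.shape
(29, 29)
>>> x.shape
(7, 19)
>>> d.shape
(7, 29)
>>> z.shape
()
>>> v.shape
(11, 29, 7)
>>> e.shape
(19, 7, 7, 7)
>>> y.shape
(19, 7)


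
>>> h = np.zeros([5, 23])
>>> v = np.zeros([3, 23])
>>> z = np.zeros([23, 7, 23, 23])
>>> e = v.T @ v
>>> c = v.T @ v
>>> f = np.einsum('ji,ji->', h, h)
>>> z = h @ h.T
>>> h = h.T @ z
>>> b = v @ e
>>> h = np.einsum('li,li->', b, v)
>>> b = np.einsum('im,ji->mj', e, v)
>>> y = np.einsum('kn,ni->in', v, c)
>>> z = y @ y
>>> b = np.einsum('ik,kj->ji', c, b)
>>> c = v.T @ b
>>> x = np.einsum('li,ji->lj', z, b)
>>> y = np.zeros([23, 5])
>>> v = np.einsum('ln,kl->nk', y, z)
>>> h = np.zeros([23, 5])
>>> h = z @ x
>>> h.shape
(23, 3)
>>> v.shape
(5, 23)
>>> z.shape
(23, 23)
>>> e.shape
(23, 23)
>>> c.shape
(23, 23)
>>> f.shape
()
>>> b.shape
(3, 23)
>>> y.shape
(23, 5)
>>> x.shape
(23, 3)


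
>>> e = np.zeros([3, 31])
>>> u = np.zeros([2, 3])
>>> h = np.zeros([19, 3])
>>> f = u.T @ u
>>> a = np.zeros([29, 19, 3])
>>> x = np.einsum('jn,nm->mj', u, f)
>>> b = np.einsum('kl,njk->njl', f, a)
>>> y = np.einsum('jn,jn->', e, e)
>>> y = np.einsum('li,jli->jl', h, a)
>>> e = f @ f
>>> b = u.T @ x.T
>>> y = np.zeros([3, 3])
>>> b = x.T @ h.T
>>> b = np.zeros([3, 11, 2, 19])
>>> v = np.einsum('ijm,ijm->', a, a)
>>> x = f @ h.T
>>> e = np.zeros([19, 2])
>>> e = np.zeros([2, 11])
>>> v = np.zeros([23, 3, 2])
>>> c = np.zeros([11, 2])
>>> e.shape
(2, 11)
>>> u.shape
(2, 3)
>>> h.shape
(19, 3)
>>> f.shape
(3, 3)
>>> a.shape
(29, 19, 3)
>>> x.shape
(3, 19)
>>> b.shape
(3, 11, 2, 19)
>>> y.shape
(3, 3)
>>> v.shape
(23, 3, 2)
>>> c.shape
(11, 2)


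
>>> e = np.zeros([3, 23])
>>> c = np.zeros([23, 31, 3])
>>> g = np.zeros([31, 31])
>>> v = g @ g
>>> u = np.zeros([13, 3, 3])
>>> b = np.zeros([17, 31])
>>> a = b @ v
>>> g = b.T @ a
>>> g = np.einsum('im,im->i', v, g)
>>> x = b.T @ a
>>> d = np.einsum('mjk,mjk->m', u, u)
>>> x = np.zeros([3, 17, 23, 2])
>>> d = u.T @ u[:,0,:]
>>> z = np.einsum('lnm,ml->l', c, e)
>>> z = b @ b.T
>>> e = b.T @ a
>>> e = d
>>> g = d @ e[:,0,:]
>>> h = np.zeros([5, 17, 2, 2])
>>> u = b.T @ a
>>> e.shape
(3, 3, 3)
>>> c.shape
(23, 31, 3)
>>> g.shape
(3, 3, 3)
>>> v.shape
(31, 31)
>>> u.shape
(31, 31)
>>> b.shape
(17, 31)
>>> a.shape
(17, 31)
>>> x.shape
(3, 17, 23, 2)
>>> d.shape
(3, 3, 3)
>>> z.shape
(17, 17)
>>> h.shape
(5, 17, 2, 2)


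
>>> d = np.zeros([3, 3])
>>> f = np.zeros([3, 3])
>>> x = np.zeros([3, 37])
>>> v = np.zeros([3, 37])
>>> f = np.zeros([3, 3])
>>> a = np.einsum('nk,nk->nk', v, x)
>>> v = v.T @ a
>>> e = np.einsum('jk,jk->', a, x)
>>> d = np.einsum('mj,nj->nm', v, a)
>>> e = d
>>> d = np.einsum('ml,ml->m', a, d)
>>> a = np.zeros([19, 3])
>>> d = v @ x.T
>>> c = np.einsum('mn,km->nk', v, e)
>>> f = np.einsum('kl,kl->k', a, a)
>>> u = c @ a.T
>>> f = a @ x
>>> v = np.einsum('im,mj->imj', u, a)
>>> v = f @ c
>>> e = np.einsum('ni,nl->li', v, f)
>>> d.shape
(37, 3)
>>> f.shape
(19, 37)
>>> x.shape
(3, 37)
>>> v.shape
(19, 3)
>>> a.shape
(19, 3)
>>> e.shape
(37, 3)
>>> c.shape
(37, 3)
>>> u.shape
(37, 19)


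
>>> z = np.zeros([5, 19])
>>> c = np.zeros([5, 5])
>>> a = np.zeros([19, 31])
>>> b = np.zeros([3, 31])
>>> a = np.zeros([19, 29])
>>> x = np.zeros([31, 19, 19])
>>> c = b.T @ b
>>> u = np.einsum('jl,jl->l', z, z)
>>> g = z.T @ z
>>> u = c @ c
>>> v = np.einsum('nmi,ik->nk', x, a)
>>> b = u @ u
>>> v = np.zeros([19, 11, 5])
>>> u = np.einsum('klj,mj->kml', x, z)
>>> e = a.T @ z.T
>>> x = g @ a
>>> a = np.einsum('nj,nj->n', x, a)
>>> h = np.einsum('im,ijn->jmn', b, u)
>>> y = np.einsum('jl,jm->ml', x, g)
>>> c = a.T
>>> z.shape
(5, 19)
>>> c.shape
(19,)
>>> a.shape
(19,)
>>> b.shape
(31, 31)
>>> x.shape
(19, 29)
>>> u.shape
(31, 5, 19)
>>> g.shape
(19, 19)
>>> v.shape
(19, 11, 5)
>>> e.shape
(29, 5)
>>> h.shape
(5, 31, 19)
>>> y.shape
(19, 29)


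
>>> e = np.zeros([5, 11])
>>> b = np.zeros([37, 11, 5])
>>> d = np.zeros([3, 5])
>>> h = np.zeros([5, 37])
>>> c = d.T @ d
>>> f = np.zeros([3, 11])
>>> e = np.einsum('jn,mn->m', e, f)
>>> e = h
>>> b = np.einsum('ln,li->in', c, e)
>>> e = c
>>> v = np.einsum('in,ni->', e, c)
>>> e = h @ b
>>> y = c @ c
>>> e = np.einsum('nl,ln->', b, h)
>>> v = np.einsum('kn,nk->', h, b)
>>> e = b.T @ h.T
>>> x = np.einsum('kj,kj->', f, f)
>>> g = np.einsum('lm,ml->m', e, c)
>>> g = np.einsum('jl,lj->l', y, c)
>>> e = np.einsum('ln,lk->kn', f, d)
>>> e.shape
(5, 11)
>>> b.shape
(37, 5)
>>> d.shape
(3, 5)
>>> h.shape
(5, 37)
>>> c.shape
(5, 5)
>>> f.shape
(3, 11)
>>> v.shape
()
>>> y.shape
(5, 5)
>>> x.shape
()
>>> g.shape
(5,)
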